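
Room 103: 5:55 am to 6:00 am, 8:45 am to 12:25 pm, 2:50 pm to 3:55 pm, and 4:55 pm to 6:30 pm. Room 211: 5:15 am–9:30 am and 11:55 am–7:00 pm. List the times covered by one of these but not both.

A but not B: 9:30 am–11:55 am.
B but not A: 5:15 am–5:55 am, 6:00 am–8:45 am, 12:25 pm–2:50 pm, 3:55 pm–4:55 pm, 6:30 pm–7:00 pm.
Combining gives A △ B.

5:15 am–5:55 am, 6:00 am–8:45 am, 9:30 am–11:55 am, 12:25 pm–2:50 pm, 3:55 pm–4:55 pm, 6:30 pm–7:00 pm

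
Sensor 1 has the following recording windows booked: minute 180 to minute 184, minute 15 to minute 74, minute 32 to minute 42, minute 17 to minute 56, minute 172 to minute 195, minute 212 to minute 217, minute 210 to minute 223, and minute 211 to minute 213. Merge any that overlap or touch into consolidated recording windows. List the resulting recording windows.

minute 15 to minute 74, minute 172 to minute 195, minute 210 to minute 223

Sort by start: minute 15 to minute 74, minute 17 to minute 56, minute 32 to minute 42, minute 172 to minute 195, minute 180 to minute 184, minute 210 to minute 223, minute 211 to minute 213, minute 212 to minute 217.
minute 17 to minute 56 overlaps/touches minute 15 to minute 74 → extend to minute 15 to minute 74.
minute 32 to minute 42 overlaps/touches minute 15 to minute 74 → extend to minute 15 to minute 74.
minute 172 to minute 195 is disjoint → start new block.
minute 180 to minute 184 overlaps/touches minute 172 to minute 195 → extend to minute 172 to minute 195.
minute 210 to minute 223 is disjoint → start new block.
minute 211 to minute 213 overlaps/touches minute 210 to minute 223 → extend to minute 210 to minute 223.
minute 212 to minute 217 overlaps/touches minute 210 to minute 223 → extend to minute 210 to minute 223.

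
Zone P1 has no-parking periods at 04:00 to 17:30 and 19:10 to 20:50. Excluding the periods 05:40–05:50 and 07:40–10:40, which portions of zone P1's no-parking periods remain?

04:00–17:30 with B removed leaves 04:00–05:40, 05:50–07:40, 10:40–17:30.
19:10–20:50 is untouched.

04:00–05:40, 05:50–07:40, 10:40–17:30, 19:10–20:50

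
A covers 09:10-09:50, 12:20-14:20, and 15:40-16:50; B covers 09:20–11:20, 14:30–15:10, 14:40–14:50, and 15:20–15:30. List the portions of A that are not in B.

B, merged: 09:20–11:20, 14:30–15:10, 15:20–15:30.
09:10–09:50 minus B → 09:10–09:20.
12:20–14:20: no B overlap → unchanged.
15:40–16:50: no B overlap → unchanged.

09:10–09:20, 12:20–14:20, 15:40–16:50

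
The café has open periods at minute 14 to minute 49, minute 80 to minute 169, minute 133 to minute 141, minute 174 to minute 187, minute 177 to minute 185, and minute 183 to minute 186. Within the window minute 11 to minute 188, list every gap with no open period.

Covered (merged): minute 14 to minute 49, minute 80 to minute 169, minute 174 to minute 187.
Uncovered inside minute 11 to minute 188: minute 11 to minute 14, minute 49 to minute 80, minute 169 to minute 174, minute 187 to minute 188.

minute 11 to minute 14, minute 49 to minute 80, minute 169 to minute 174, minute 187 to minute 188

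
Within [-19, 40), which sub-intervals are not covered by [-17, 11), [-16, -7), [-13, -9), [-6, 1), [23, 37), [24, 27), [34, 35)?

[-19, -17) ∪ [11, 23) ∪ [37, 40)

The merged coverage is [-17, 11), [23, 37).
Gaps within [-19, 40): [-19, -17), [11, 23), [37, 40).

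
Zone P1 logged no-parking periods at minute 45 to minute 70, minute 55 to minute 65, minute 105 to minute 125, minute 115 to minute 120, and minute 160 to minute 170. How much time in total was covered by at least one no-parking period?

55 minutes

Merged: minute 45 to minute 70, minute 105 to minute 125, minute 160 to minute 170.
Lengths: 25 minutes + 20 minutes + 10 minutes = 55 minutes.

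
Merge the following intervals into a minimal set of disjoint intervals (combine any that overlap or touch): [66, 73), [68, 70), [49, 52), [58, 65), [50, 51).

Sort by start: [49, 52), [50, 51), [58, 65), [66, 73), [68, 70).
[50, 51) overlaps/touches [49, 52) → extend to [49, 52).
[58, 65) is disjoint → start new block.
[66, 73) is disjoint → start new block.
[68, 70) overlaps/touches [66, 73) → extend to [66, 73).

[49, 52) ∪ [58, 65) ∪ [66, 73)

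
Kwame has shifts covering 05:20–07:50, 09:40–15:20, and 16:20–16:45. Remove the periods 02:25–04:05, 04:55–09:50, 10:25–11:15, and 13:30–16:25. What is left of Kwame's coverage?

09:50-10:25, 11:15-13:30, 16:25-16:45

05:20-07:50: entirely removed.
09:40-15:20 \ B = 09:50-10:25, 11:15-13:30.
16:20-16:45 \ B = 16:25-16:45.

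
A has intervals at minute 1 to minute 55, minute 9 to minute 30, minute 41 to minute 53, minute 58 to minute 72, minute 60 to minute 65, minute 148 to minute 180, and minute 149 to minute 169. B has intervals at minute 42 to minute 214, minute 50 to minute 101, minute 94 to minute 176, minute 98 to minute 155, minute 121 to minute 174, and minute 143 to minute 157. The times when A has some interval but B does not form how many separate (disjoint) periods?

1

A, merged: minute 1 to minute 55, minute 58 to minute 72, minute 148 to minute 180.
B, merged: minute 42 to minute 214.
A \ B = minute 1 to minute 42.
That is 1 disjoint piece.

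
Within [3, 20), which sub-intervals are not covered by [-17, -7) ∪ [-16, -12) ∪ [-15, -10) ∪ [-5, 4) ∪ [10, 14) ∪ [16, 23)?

[4, 10) ∪ [14, 16)

The merged coverage is [-17, -7), [-5, 4), [10, 14), [16, 23).
Uncovered inside [3, 20): [4, 10), [14, 16).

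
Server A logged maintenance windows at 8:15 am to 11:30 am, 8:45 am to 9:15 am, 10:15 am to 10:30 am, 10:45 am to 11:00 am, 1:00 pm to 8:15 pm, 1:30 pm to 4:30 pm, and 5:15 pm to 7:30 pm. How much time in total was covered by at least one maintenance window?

Merged: 8:15 am-11:30 am, 1:00 pm-8:15 pm.
Lengths: 3 h 15 min + 7 h 15 min = 10 h 30 min.

10 h 30 min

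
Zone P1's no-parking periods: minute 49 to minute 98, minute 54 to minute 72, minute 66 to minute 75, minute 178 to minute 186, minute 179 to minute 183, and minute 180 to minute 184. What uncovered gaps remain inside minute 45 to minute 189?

minute 45 to minute 49, minute 98 to minute 178, minute 186 to minute 189

Covered (merged): minute 49 to minute 98, minute 178 to minute 186.
Gaps within minute 45 to minute 189: minute 45 to minute 49, minute 98 to minute 178, minute 186 to minute 189.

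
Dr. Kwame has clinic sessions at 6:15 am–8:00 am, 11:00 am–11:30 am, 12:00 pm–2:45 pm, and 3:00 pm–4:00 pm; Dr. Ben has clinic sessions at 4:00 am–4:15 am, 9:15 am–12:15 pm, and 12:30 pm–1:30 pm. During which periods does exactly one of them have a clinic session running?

4:00 am-4:15 am, 6:15 am-8:00 am, 9:15 am-11:00 am, 11:30 am-12:00 pm, 12:15 pm-12:30 pm, 1:30 pm-2:45 pm, 3:00 pm-4:00 pm

Only in the first: 6:15 am-8:00 am, 12:15 pm-12:30 pm, 1:30 pm-2:45 pm, 3:00 pm-4:00 pm.
Only in the second: 4:00 am-4:15 am, 9:15 am-11:00 am, 11:30 am-12:00 pm.
Together these are the periods covered by exactly one.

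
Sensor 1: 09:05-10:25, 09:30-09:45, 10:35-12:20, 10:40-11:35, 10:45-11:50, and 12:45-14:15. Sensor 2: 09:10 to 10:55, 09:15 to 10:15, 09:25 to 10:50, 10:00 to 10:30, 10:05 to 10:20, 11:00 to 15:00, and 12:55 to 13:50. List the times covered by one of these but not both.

Merge the first list: 09:05–10:25, 10:35–12:20, 12:45–14:15.
Merge the second list: 09:10–10:55, 11:00–15:00.
Only in the first: 09:05–09:10, 10:55–11:00.
Only in the second: 10:25–10:35, 12:20–12:45, 14:15–15:00.
Together these are the periods covered by exactly one.

09:05–09:10, 10:25–10:35, 10:55–11:00, 12:20–12:45, 14:15–15:00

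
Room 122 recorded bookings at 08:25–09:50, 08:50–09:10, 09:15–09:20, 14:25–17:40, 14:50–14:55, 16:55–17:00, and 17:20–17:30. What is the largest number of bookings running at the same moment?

Walk the sorted start/end points keeping a running depth.
The depth first hits 2 at 08:50.

2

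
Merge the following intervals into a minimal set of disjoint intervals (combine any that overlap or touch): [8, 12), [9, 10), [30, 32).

[9, 10) overlaps/touches [8, 12) → extend to [8, 12).
[30, 32) is disjoint → start new block.

[8, 12) ∪ [30, 32)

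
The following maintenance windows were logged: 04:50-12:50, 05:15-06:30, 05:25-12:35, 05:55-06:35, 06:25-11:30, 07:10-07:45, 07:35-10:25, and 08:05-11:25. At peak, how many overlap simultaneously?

Walk the sorted start/end points keeping a running depth.
The depth first hits 5 at 06:25.

5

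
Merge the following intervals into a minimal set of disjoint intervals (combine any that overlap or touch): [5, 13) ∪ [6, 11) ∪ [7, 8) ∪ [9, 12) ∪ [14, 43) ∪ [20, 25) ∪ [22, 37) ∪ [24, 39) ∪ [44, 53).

[6, 11) overlaps/touches [5, 13) → extend to [5, 13).
[7, 8) overlaps/touches [5, 13) → extend to [5, 13).
[9, 12) overlaps/touches [5, 13) → extend to [5, 13).
[14, 43) is disjoint → start new block.
[20, 25) overlaps/touches [14, 43) → extend to [14, 43).
[22, 37) overlaps/touches [14, 43) → extend to [14, 43).
[24, 39) overlaps/touches [14, 43) → extend to [14, 43).
[44, 53) is disjoint → start new block.

[5, 13) ∪ [14, 43) ∪ [44, 53)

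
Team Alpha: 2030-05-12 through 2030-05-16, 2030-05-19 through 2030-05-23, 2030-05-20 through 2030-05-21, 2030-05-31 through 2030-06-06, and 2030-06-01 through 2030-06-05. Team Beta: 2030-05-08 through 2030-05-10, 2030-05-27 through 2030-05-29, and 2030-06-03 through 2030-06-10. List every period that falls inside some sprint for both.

2030-06-03 through 2030-06-06

First set merges to 2030-05-12 through 2030-05-16, 2030-05-19 through 2030-05-23, 2030-05-31 through 2030-06-06.
2030-05-12 through 2030-05-16 falls entirely outside B.
2030-05-19 through 2030-05-23 falls entirely outside B.
2030-05-31 through 2030-06-06 overlaps B on 2030-06-03 through 2030-06-06.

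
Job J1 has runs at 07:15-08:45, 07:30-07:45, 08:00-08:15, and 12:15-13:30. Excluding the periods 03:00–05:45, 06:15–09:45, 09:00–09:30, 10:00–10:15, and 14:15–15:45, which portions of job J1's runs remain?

Merge the first list: 07:15-08:45, 12:15-13:30.
Merge the second list: 03:00-05:45, 06:15-09:45, 10:00-10:15, 14:15-15:45.
07:15-08:45 lies entirely inside B → drops out.
12:15-13:30 is untouched.

12:15-13:30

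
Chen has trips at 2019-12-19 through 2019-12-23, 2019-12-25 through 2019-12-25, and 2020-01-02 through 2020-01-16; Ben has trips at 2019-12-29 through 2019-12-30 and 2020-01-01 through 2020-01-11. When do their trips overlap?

2020-01-02 through 2020-01-11

2019-12-19 through 2019-12-23 falls entirely outside B.
2019-12-25 through 2019-12-25 falls entirely outside B.
2020-01-02 through 2020-01-16 overlaps B on 2020-01-02 through 2020-01-11.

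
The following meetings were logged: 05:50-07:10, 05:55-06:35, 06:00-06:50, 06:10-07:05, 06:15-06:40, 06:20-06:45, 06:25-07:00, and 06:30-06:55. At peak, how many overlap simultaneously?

8

Walk the sorted start/end points keeping a running depth.
The depth first hits 8 at 06:30.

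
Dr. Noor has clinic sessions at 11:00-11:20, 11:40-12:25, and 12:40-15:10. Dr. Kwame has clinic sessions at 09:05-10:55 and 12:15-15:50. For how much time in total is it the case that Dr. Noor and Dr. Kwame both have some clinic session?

2 h 40 min

A ∩ B = 12:15–12:25, 12:40–15:10.
Total: 10 min + 2 h 30 min = 2 h 40 min.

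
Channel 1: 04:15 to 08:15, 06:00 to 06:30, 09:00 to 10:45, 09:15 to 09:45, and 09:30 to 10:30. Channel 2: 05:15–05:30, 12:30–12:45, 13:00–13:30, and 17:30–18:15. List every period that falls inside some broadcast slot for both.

05:15–05:30

First set merges to 04:15–08:15, 09:00–10:45.
04:15–08:15 ∩ B → 05:15–05:30.
09:00–10:45 meets no B interval.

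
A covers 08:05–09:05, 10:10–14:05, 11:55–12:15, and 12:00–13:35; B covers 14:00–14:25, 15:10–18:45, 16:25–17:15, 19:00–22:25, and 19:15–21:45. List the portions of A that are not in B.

08:05–09:05, 10:10–14:00

Merge the first list: 08:05–09:05, 10:10–14:05.
Merge the second list: 14:00–14:25, 15:10–18:45, 19:00–22:25.
08:05–09:05 is untouched.
10:10–14:05 with B removed leaves 10:10–14:00.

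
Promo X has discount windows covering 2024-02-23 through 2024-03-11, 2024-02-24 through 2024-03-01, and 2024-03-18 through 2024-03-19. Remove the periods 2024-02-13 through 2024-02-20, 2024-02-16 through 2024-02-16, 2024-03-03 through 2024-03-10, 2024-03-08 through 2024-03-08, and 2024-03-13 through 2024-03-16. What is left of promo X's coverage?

2024-02-23 through 2024-03-02, 2024-03-11 through 2024-03-11, 2024-03-18 through 2024-03-19

First set merges to 2024-02-23 through 2024-03-11, 2024-03-18 through 2024-03-19.
Second set merges to 2024-02-13 through 2024-02-20, 2024-03-03 through 2024-03-10, 2024-03-13 through 2024-03-16.
2024-02-23 through 2024-03-11 with B removed leaves 2024-02-23 through 2024-03-02, 2024-03-11 through 2024-03-11.
2024-03-18 through 2024-03-19 is untouched.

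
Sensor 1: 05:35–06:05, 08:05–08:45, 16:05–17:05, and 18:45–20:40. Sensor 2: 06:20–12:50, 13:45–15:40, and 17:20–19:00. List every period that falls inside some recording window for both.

05:35–06:05 falls entirely outside B.
08:05–08:45 overlaps B on 08:05–08:45.
16:05–17:05 falls entirely outside B.
18:45–20:40 overlaps B on 18:45–19:00.

08:05–08:45, 18:45–19:00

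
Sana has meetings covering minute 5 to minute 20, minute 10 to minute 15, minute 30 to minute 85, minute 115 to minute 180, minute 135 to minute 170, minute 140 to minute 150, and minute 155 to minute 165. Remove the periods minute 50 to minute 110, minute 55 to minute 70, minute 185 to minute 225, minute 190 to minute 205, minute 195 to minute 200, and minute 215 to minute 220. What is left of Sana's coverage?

minute 5 to minute 20, minute 30 to minute 50, minute 115 to minute 180

A, merged: minute 5 to minute 20, minute 30 to minute 85, minute 115 to minute 180.
B, merged: minute 50 to minute 110, minute 185 to minute 225.
minute 5 to minute 20 is untouched.
minute 30 to minute 85 with B removed leaves minute 30 to minute 50.
minute 115 to minute 180 is untouched.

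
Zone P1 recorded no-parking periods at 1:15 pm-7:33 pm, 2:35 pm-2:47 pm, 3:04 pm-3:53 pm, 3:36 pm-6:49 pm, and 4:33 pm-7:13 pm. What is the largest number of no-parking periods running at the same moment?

3

Sweep endpoints in order; track running count of active intervals.
Peak of 3 reached at 3:36 pm.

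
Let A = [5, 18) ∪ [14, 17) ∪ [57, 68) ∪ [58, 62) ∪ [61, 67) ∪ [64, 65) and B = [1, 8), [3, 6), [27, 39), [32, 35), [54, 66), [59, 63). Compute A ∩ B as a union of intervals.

First set merges to [5, 18), [57, 68).
Second set merges to [1, 8), [27, 39), [54, 66).
[5, 18) ∩ B → [5, 8).
[57, 68) ∩ B → [57, 66).

[5, 8) ∪ [57, 66)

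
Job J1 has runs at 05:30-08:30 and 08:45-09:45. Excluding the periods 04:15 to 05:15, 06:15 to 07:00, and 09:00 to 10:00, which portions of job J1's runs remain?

05:30–08:30 \ B = 05:30–06:15, 07:00–08:30.
08:45–09:45 \ B = 08:45–09:00.

05:30–06:15, 07:00–08:30, 08:45–09:00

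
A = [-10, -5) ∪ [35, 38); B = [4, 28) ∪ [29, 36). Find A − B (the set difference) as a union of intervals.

[-10, -5) ∪ [36, 38)

[-10, -5): nothing removed.
[35, 38) \ B = [36, 38).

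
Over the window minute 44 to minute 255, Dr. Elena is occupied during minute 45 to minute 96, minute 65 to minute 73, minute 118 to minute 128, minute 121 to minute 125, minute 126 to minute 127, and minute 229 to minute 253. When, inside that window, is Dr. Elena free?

minute 44 to minute 45, minute 96 to minute 118, minute 128 to minute 229, minute 253 to minute 255

After merging, the occupied span is minute 45 to minute 96, minute 118 to minute 128, minute 229 to minute 253.
Uncovered inside minute 44 to minute 255: minute 44 to minute 45, minute 96 to minute 118, minute 128 to minute 229, minute 253 to minute 255.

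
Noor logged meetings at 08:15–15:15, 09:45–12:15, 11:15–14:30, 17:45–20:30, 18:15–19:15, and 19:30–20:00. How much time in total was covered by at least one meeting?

Merged: 08:15-15:15, 17:45-20:30.
Lengths: 7 h + 2 h 45 min = 9 h 45 min.

9 h 45 min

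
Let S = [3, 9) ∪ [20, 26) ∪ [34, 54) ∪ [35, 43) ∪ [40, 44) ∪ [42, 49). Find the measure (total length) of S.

Merged: [3, 9), [20, 26), [34, 54).
Lengths: 6 + 6 + 20 = 32.

32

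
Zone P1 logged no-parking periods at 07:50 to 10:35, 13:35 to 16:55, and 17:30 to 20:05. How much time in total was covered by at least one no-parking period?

8 h 40 min

Merged: 07:50–10:35, 13:35–16:55, 17:30–20:05.
Lengths: 2 h 45 min + 3 h 20 min + 2 h 35 min = 8 h 40 min.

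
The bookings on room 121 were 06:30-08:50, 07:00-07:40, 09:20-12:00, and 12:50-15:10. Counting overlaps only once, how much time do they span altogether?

Merged: 06:30–08:50, 09:20–12:00, 12:50–15:10.
Lengths: 2 h 20 min + 2 h 40 min + 2 h 20 min = 7 h 20 min.

7 h 20 min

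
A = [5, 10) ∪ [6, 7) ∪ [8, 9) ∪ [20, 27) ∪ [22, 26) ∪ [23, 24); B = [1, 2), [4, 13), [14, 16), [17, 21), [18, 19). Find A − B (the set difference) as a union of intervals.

A, merged: [5, 10), [20, 27).
B, merged: [1, 2), [4, 13), [14, 16), [17, 21).
[5, 10): fully covered by B → removed.
[20, 27) minus B → [21, 27).

[21, 27)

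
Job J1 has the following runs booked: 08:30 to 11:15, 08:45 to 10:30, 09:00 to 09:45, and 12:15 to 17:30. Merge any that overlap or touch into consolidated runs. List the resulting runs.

08:30–11:15, 12:15–17:30

08:45–10:30 overlaps/touches 08:30–11:15 → extend to 08:30–11:15.
09:00–09:45 overlaps/touches 08:30–11:15 → extend to 08:30–11:15.
12:15–17:30 is disjoint → start new block.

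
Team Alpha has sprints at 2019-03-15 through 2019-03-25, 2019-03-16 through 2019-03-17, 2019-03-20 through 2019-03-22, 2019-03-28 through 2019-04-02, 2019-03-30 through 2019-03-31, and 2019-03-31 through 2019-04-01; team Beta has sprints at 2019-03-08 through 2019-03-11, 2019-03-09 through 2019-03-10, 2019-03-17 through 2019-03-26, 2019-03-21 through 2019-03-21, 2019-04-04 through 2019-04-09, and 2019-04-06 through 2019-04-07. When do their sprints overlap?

Merge the first list: 2019-03-15 through 2019-03-25, 2019-03-28 through 2019-04-02.
Merge the second list: 2019-03-08 through 2019-03-11, 2019-03-17 through 2019-03-26, 2019-04-04 through 2019-04-09.
2019-03-15 through 2019-03-25 ∩ B → 2019-03-17 through 2019-03-25.
2019-03-28 through 2019-04-02 meets no B interval.

2019-03-17 through 2019-03-25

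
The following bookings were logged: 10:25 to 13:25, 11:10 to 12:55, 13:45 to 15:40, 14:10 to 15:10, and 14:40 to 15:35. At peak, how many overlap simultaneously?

At 14:40, 3 of the intervals are simultaneously active.
No point has more.

3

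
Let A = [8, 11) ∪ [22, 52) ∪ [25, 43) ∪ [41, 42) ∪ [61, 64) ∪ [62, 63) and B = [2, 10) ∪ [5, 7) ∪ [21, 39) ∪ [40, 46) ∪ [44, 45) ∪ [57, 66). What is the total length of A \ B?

First set merges to [8, 11), [22, 52), [61, 64).
Second set merges to [2, 10), [21, 39), [40, 46), [57, 66).
A \ B = [10, 11), [39, 40), [46, 52).
Total: 1 + 1 + 6 = 8.

8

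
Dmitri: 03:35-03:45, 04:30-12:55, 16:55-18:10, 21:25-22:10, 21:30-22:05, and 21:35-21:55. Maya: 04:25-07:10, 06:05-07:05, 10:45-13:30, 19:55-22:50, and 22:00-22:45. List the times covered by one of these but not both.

First set merges to 03:35–03:45, 04:30–12:55, 16:55–18:10, 21:25–22:10.
Second set merges to 04:25–07:10, 10:45–13:30, 19:55–22:50.
Only in the first: 03:35–03:45, 07:10–10:45, 16:55–18:10.
Only in the second: 04:25–04:30, 12:55–13:30, 19:55–21:25, 22:10–22:50.
Together these are the periods covered by exactly one.

03:35–03:45, 04:25–04:30, 07:10–10:45, 12:55–13:30, 16:55–18:10, 19:55–21:25, 22:10–22:50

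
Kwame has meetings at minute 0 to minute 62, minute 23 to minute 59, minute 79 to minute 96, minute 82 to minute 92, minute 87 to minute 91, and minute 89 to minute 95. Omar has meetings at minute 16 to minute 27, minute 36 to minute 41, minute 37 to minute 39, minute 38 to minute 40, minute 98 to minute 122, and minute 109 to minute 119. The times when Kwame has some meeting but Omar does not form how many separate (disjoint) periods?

Merge the first list: minute 0 to minute 62, minute 79 to minute 96.
Merge the second list: minute 16 to minute 27, minute 36 to minute 41, minute 98 to minute 122.
A \ B = minute 0 to minute 16, minute 27 to minute 36, minute 41 to minute 62, minute 79 to minute 96.
That is 4 disjoint pieces.

4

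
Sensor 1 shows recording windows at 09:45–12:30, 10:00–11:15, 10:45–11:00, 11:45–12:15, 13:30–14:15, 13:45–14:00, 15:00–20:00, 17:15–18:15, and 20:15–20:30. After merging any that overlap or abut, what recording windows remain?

10:00-11:15 overlaps/touches 09:45-12:30 → extend to 09:45-12:30.
10:45-11:00 overlaps/touches 09:45-12:30 → extend to 09:45-12:30.
11:45-12:15 overlaps/touches 09:45-12:30 → extend to 09:45-12:30.
13:30-14:15 is disjoint → start new block.
13:45-14:00 overlaps/touches 13:30-14:15 → extend to 13:30-14:15.
15:00-20:00 is disjoint → start new block.
17:15-18:15 overlaps/touches 15:00-20:00 → extend to 15:00-20:00.
20:15-20:30 is disjoint → start new block.

09:45-12:30, 13:30-14:15, 15:00-20:00, 20:15-20:30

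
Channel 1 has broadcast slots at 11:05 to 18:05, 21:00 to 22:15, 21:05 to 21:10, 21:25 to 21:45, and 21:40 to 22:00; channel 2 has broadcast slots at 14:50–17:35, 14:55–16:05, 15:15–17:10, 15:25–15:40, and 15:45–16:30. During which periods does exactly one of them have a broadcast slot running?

11:05–14:50, 17:35–18:05, 21:00–22:15

Merge the first list: 11:05–18:05, 21:00–22:15.
Merge the second list: 14:50–17:35.
A but not B: 11:05–14:50, 17:35–18:05, 21:00–22:15.
B but not A: none.
Combining gives A △ B.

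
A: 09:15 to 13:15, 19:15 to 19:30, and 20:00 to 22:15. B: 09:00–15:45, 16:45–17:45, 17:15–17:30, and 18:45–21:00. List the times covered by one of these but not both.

Second set merges to 09:00–15:45, 16:45–17:45, 18:45–21:00.
A but not B: 21:00–22:15.
B but not A: 09:00–09:15, 13:15–15:45, 16:45–17:45, 18:45–19:15, 19:30–20:00.
Combining gives A △ B.

09:00–09:15, 13:15–15:45, 16:45–17:45, 18:45–19:15, 19:30–20:00, 21:00–22:15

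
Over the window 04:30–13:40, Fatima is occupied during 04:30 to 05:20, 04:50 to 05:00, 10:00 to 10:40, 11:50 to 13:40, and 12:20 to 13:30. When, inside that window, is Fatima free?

05:20–10:00, 10:40–11:50

Covered (merged): 04:30–05:20, 10:00–10:40, 11:50–13:40.
Complement within 04:30–13:40: 05:20–10:00, 10:40–11:50.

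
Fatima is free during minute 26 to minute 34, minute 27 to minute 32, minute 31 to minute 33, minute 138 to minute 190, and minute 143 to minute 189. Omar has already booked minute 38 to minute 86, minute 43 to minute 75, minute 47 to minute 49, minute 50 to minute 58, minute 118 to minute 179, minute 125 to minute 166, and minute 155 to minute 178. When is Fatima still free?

A, merged: minute 26 to minute 34, minute 138 to minute 190.
B, merged: minute 38 to minute 86, minute 118 to minute 179.
minute 26 to minute 34: nothing removed.
minute 138 to minute 190 \ B = minute 179 to minute 190.

minute 26 to minute 34, minute 179 to minute 190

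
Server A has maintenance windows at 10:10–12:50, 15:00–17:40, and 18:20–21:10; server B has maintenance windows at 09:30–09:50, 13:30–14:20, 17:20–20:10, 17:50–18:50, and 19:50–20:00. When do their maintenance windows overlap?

B, merged: 09:30-09:50, 13:30-14:20, 17:20-20:10.
10:10-12:50: no overlap with the second set.
15:00-17:40 meets the second set on 17:20-17:40.
18:20-21:10 meets the second set on 18:20-20:10.

17:20-17:40, 18:20-20:10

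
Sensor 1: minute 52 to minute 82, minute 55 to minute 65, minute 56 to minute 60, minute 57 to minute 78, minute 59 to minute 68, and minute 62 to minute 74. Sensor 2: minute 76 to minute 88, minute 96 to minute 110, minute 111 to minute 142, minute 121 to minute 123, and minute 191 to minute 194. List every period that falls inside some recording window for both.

minute 76 to minute 82

A, merged: minute 52 to minute 82.
B, merged: minute 76 to minute 88, minute 96 to minute 110, minute 111 to minute 142, minute 191 to minute 194.
minute 52 to minute 82 overlaps B on minute 76 to minute 82.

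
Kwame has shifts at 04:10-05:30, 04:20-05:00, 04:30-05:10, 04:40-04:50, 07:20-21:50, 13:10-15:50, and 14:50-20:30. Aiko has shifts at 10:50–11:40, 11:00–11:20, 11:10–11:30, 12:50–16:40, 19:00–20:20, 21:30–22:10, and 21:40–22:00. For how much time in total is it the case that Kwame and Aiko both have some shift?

First set merges to 04:10-05:30, 07:20-21:50.
Second set merges to 10:50-11:40, 12:50-16:40, 19:00-20:20, 21:30-22:10.
A ∩ B = 10:50-11:40, 12:50-16:40, 19:00-20:20, 21:30-21:50.
Total: 50 min + 3 h 50 min + 1 h 20 min + 20 min = 6 h 20 min.

6 h 20 min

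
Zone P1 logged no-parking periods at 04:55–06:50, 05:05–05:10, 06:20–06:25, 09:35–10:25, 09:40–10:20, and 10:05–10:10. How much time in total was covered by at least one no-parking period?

Merged: 04:55–06:50, 09:35–10:25.
Lengths: 1 h 55 min + 50 min = 2 h 45 min.

2 h 45 min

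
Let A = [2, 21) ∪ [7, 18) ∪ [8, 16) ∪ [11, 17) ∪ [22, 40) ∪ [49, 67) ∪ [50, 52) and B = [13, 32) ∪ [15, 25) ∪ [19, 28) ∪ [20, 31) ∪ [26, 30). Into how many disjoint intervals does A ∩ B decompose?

First set merges to [2, 21), [22, 40), [49, 67).
Second set merges to [13, 32).
A ∩ B = [13, 21), [22, 32).
That is 2 disjoint pieces.

2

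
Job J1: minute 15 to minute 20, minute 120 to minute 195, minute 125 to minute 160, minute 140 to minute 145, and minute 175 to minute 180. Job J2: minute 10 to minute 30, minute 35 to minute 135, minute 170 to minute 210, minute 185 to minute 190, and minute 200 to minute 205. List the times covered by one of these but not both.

minute 10 to minute 15, minute 20 to minute 30, minute 35 to minute 120, minute 135 to minute 170, minute 195 to minute 210

Merge the first list: minute 15 to minute 20, minute 120 to minute 195.
Merge the second list: minute 10 to minute 30, minute 35 to minute 135, minute 170 to minute 210.
A \ B = minute 135 to minute 170.
B \ A = minute 10 to minute 15, minute 20 to minute 30, minute 35 to minute 120, minute 195 to minute 210.
Union of the two gives the symmetric difference.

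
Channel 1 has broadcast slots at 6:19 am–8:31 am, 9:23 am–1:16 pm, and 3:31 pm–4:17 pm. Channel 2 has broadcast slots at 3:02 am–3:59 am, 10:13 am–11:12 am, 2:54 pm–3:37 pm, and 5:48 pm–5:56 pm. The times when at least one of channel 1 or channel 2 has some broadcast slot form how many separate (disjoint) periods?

A ∪ B = 3:02 am–3:59 am, 6:19 am–8:31 am, 9:23 am–1:16 pm, 2:54 pm–4:17 pm, 5:48 pm–5:56 pm.
That is 5 disjoint pieces.

5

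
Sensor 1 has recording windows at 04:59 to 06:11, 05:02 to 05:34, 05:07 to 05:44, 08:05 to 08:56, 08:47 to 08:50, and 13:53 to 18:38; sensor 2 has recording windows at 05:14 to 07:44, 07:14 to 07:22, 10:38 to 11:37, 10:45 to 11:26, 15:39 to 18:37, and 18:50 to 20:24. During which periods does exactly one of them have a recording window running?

Merge the first list: 04:59–06:11, 08:05–08:56, 13:53–18:38.
Merge the second list: 05:14–07:44, 10:38–11:37, 15:39–18:37, 18:50–20:24.
A \ B = 04:59–05:14, 08:05–08:56, 13:53–15:39, 18:37–18:38.
B \ A = 06:11–07:44, 10:38–11:37, 18:50–20:24.
Union of the two gives the symmetric difference.

04:59–05:14, 06:11–07:44, 08:05–08:56, 10:38–11:37, 13:53–15:39, 18:37–18:38, 18:50–20:24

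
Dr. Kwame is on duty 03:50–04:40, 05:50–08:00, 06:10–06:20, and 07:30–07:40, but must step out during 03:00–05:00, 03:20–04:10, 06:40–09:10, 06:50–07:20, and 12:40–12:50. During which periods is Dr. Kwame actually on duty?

05:50-06:40

Merge the first list: 03:50-04:40, 05:50-08:00.
Merge the second list: 03:00-05:00, 06:40-09:10, 12:40-12:50.
03:50-04:40: entirely removed.
05:50-08:00 \ B = 05:50-06:40.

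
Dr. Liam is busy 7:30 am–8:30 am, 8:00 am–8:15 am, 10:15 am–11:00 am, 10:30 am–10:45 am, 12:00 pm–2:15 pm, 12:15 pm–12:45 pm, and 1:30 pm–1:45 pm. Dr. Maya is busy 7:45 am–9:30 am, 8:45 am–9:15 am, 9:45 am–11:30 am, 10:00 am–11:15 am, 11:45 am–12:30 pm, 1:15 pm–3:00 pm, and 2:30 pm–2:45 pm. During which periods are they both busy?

First set merges to 7:30 am-8:30 am, 10:15 am-11:00 am, 12:00 pm-2:15 pm.
Second set merges to 7:45 am-9:30 am, 9:45 am-11:30 am, 11:45 am-12:30 pm, 1:15 pm-3:00 pm.
7:30 am-8:30 am meets the second set on 7:45 am-8:30 am.
10:15 am-11:00 am meets the second set on 10:15 am-11:00 am.
12:00 pm-2:15 pm meets the second set on 12:00 pm-12:30 pm, 1:15 pm-2:15 pm.

7:45 am-8:30 am, 10:15 am-11:00 am, 12:00 pm-12:30 pm, 1:15 pm-2:15 pm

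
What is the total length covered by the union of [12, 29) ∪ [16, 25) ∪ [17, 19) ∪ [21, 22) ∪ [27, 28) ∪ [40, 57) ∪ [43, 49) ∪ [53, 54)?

34

Merged: [12, 29), [40, 57).
Lengths: 17 + 17 = 34.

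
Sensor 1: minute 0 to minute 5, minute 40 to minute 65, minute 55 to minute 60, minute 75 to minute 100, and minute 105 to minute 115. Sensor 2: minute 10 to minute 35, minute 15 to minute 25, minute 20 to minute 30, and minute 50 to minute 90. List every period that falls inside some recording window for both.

Merge the first list: minute 0 to minute 5, minute 40 to minute 65, minute 75 to minute 100, minute 105 to minute 115.
Merge the second list: minute 10 to minute 35, minute 50 to minute 90.
minute 0 to minute 5: no overlap with the second set.
minute 40 to minute 65 meets the second set on minute 50 to minute 65.
minute 75 to minute 100 meets the second set on minute 75 to minute 90.
minute 105 to minute 115: no overlap with the second set.

minute 50 to minute 65, minute 75 to minute 90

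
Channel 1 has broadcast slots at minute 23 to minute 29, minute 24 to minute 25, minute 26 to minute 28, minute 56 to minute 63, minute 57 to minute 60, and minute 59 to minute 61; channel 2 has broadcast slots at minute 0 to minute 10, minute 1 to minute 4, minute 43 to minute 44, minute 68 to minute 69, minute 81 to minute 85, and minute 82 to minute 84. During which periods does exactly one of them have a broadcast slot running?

Merge the first list: minute 23 to minute 29, minute 56 to minute 63.
Merge the second list: minute 0 to minute 10, minute 43 to minute 44, minute 68 to minute 69, minute 81 to minute 85.
A \ B = minute 23 to minute 29, minute 56 to minute 63.
B \ A = minute 0 to minute 10, minute 43 to minute 44, minute 68 to minute 69, minute 81 to minute 85.
Union of the two gives the symmetric difference.

minute 0 to minute 10, minute 23 to minute 29, minute 43 to minute 44, minute 56 to minute 63, minute 68 to minute 69, minute 81 to minute 85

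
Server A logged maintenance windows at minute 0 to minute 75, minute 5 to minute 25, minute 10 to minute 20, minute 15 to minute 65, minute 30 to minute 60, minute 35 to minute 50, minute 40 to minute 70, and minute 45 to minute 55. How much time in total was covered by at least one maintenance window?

75 minutes

Merged: minute 0 to minute 75.
Length: 75 minutes.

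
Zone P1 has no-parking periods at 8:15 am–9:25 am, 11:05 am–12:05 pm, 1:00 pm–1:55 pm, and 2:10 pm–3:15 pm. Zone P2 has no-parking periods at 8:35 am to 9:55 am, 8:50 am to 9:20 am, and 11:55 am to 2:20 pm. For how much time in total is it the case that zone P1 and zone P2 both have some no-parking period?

2 h 5 min

Merge the second list: 8:35 am-9:55 am, 11:55 am-2:20 pm.
A ∩ B = 8:35 am-9:25 am, 11:55 am-12:05 pm, 1:00 pm-1:55 pm, 2:10 pm-2:20 pm.
Total: 50 min + 10 min + 55 min + 10 min = 2 h 5 min.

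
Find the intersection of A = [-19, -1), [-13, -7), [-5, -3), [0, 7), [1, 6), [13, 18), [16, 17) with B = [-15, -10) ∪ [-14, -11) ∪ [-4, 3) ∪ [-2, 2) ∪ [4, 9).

Merge the first list: [-19, -1), [0, 7), [13, 18).
Merge the second list: [-15, -10), [-4, 3), [4, 9).
[-19, -1) overlaps B on [-15, -10), [-4, -1).
[0, 7) overlaps B on [0, 3), [4, 7).
[13, 18) falls entirely outside B.

[-15, -10) ∪ [-4, -1) ∪ [0, 3) ∪ [4, 7)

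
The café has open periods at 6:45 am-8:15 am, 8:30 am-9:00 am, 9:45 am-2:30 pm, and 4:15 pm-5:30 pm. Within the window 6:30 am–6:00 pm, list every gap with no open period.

6:30 am–6:45 am, 8:15 am–8:30 am, 9:00 am–9:45 am, 2:30 pm–4:15 pm, 5:30 pm–6:00 pm

Covered (merged): 6:45 am–8:15 am, 8:30 am–9:00 am, 9:45 am–2:30 pm, 4:15 pm–5:30 pm.
Complement within 6:30 am–6:00 pm: 6:30 am–6:45 am, 8:15 am–8:30 am, 9:00 am–9:45 am, 2:30 pm–4:15 pm, 5:30 pm–6:00 pm.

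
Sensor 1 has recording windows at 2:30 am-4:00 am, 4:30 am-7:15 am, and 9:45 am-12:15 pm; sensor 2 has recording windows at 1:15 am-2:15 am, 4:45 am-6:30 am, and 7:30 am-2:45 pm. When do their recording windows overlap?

4:45 am-6:30 am, 9:45 am-12:15 pm

2:30 am-4:00 am meets no B interval.
4:30 am-7:15 am ∩ B → 4:45 am-6:30 am.
9:45 am-12:15 pm ∩ B → 9:45 am-12:15 pm.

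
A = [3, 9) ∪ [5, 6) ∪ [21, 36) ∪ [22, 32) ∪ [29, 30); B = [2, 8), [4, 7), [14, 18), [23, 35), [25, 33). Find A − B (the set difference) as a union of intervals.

First set merges to [3, 9), [21, 36).
Second set merges to [2, 8), [14, 18), [23, 35).
[3, 9) minus B → [8, 9).
[21, 36) minus B → [21, 23), [35, 36).

[8, 9) ∪ [21, 23) ∪ [35, 36)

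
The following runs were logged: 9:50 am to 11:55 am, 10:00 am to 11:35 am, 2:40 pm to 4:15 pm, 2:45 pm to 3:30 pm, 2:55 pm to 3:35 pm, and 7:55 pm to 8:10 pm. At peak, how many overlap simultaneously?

3

Sweep endpoints in order; track running count of active intervals.
Peak of 3 reached at 2:55 pm.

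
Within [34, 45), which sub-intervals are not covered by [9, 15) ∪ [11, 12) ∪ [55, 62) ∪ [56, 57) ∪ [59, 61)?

[34, 45)

After merging, the occupied span is [9, 15), [55, 62).
Gaps within [34, 45): [34, 45).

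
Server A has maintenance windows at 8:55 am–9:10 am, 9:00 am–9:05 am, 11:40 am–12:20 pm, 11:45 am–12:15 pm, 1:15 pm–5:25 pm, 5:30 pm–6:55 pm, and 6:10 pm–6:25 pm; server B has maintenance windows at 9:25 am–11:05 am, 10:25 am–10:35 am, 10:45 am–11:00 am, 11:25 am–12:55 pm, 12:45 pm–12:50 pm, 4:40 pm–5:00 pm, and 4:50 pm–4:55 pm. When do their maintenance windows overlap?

Merge the first list: 8:55 am-9:10 am, 11:40 am-12:20 pm, 1:15 pm-5:25 pm, 5:30 pm-6:55 pm.
Merge the second list: 9:25 am-11:05 am, 11:25 am-12:55 pm, 4:40 pm-5:00 pm.
8:55 am-9:10 am falls entirely outside B.
11:40 am-12:20 pm overlaps B on 11:40 am-12:20 pm.
1:15 pm-5:25 pm overlaps B on 4:40 pm-5:00 pm.
5:30 pm-6:55 pm falls entirely outside B.

11:40 am-12:20 pm, 4:40 pm-5:00 pm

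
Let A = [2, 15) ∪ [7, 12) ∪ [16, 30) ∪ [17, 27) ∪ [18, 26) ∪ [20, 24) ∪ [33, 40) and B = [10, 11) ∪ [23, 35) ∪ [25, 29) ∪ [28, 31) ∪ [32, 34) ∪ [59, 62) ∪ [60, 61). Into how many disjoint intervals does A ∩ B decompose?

3

First set merges to [2, 15), [16, 30), [33, 40).
Second set merges to [10, 11), [23, 35), [59, 62).
A ∩ B = [10, 11), [23, 30), [33, 35).
That is 3 disjoint pieces.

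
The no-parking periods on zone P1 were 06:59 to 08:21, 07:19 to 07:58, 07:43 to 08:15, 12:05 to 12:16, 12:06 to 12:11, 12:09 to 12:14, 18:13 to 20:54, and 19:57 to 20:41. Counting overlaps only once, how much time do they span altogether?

Merged: 06:59–08:21, 12:05–12:16, 18:13–20:54.
Lengths: 1 h 22 min + 11 min + 2 h 41 min = 4 h 14 min.

4 h 14 min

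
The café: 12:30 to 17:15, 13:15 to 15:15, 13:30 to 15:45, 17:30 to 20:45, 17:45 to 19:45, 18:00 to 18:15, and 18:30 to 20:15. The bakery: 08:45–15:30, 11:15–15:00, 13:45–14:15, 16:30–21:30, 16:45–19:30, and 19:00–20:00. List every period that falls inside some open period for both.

A, merged: 12:30-17:15, 17:30-20:45.
B, merged: 08:45-15:30, 16:30-21:30.
12:30-17:15 meets the second set on 12:30-15:30, 16:30-17:15.
17:30-20:45 meets the second set on 17:30-20:45.

12:30-15:30, 16:30-17:15, 17:30-20:45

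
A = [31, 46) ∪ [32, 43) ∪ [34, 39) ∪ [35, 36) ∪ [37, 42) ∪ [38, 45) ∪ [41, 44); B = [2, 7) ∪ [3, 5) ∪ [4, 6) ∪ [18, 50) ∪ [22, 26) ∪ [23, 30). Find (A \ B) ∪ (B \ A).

Merge the first list: [31, 46).
Merge the second list: [2, 7), [18, 50).
Only in the first: none.
Only in the second: [2, 7), [18, 31), [46, 50).
Together these are the periods covered by exactly one.

[2, 7) ∪ [18, 31) ∪ [46, 50)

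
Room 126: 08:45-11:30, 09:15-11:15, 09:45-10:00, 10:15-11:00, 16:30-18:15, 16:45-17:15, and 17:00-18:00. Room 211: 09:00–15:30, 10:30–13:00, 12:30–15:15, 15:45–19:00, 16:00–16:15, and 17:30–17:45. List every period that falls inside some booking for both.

09:00-11:30, 16:30-18:15

Merge the first list: 08:45-11:30, 16:30-18:15.
Merge the second list: 09:00-15:30, 15:45-19:00.
08:45-11:30 meets the second set on 09:00-11:30.
16:30-18:15 meets the second set on 16:30-18:15.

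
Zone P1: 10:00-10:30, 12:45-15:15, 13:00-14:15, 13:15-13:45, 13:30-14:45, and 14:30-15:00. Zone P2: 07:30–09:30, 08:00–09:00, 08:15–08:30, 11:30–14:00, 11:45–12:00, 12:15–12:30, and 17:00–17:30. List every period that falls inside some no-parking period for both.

12:45–14:00

Merge the first list: 10:00–10:30, 12:45–15:15.
Merge the second list: 07:30–09:30, 11:30–14:00, 17:00–17:30.
10:00–10:30: no overlap with the second set.
12:45–15:15 meets the second set on 12:45–14:00.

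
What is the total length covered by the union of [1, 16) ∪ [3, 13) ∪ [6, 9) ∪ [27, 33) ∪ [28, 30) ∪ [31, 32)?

21

Merged: [1, 16), [27, 33).
Lengths: 15 + 6 = 21.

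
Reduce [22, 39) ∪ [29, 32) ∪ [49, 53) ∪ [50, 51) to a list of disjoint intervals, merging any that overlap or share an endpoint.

[29, 32) overlaps/touches [22, 39) → extend to [22, 39).
[49, 53) is disjoint → start new block.
[50, 51) overlaps/touches [49, 53) → extend to [49, 53).

[22, 39) ∪ [49, 53)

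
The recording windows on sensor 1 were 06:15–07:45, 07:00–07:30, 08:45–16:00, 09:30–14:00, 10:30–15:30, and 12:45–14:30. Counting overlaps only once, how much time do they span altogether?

Merged: 06:15–07:45, 08:45–16:00.
Lengths: 1 h 30 min + 7 h 15 min = 8 h 45 min.

8 h 45 min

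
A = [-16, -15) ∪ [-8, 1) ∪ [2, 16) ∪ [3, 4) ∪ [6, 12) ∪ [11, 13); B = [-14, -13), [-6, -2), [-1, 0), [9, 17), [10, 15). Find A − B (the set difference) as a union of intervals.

Merge the first list: [-16, -15), [-8, 1), [2, 16).
Merge the second list: [-14, -13), [-6, -2), [-1, 0), [9, 17).
[-16, -15) is untouched.
[-8, 1) with B removed leaves [-8, -6), [-2, -1), [0, 1).
[2, 16) with B removed leaves [2, 9).

[-16, -15) ∪ [-8, -6) ∪ [-2, -1) ∪ [0, 1) ∪ [2, 9)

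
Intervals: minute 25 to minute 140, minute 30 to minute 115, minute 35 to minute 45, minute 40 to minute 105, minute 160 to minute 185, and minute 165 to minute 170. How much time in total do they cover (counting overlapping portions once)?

Merged: minute 25 to minute 140, minute 160 to minute 185.
Lengths: 115 minutes + 25 minutes = 140 minutes.

140 minutes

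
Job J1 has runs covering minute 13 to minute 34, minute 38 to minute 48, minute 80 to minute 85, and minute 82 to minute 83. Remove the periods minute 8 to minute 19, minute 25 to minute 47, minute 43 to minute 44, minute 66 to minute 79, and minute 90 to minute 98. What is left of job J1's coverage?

A, merged: minute 13 to minute 34, minute 38 to minute 48, minute 80 to minute 85.
B, merged: minute 8 to minute 19, minute 25 to minute 47, minute 66 to minute 79, minute 90 to minute 98.
minute 13 to minute 34 minus B → minute 19 to minute 25.
minute 38 to minute 48 minus B → minute 47 to minute 48.
minute 80 to minute 85: no B overlap → unchanged.

minute 19 to minute 25, minute 47 to minute 48, minute 80 to minute 85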